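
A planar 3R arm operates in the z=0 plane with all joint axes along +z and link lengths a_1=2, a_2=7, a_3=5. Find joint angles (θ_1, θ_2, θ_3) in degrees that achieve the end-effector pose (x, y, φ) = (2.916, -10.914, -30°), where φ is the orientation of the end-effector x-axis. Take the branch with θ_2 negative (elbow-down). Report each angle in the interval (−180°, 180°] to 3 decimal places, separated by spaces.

wrist centre = target − a_3·(cos φ, sin φ) = (-1.4141, -8.4140)
cos θ_2 = (72.7952−2²−7²)/(2·2·7) = 0.7070; θ_2 = -45.0111° (elbow-down)
β = atan2(-8.4140,-1.4141) = -99.5404°; ψ = atan2(-4.9507,6.9488) = -35.4682°
θ_1 = β − ψ = -64.0722°
θ_3 = φ − θ_1 − θ_2 = 79.0833° (wrapped to (-180°,180°])

-64.072 -45.011 79.083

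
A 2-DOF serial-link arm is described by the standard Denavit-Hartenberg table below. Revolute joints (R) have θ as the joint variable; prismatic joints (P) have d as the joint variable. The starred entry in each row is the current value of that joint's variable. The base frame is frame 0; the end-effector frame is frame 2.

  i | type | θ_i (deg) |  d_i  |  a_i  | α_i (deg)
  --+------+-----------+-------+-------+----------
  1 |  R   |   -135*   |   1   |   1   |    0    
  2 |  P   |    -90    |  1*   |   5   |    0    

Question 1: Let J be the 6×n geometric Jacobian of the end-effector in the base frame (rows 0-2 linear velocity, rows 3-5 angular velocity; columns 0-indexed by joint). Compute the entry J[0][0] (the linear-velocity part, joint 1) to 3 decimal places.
axis z_0 = ẑ; lever o_n−o_0 = (-4.2426,2.8284,2.0000)
cross product → J_v[:, 0] = (-2.8284,-4.2426,0.0000)
J_ω[:, 0] = z_0
entry J[0][0] = -2.8284

-2.828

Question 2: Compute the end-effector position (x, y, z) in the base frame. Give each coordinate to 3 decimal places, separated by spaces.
after link 1: o_1 = (-0.7071, -0.7071, 1.0000)
after link 2: o_2 = (-4.2426, 2.8284, 2.0000)

-4.243 2.828 2.000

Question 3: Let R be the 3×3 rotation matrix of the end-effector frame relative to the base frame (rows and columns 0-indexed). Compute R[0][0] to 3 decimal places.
End-effector x-axis (col 0 of R) = (-0.7071,0.7071,0.0000)
R[0][0] = -0.7071

-0.707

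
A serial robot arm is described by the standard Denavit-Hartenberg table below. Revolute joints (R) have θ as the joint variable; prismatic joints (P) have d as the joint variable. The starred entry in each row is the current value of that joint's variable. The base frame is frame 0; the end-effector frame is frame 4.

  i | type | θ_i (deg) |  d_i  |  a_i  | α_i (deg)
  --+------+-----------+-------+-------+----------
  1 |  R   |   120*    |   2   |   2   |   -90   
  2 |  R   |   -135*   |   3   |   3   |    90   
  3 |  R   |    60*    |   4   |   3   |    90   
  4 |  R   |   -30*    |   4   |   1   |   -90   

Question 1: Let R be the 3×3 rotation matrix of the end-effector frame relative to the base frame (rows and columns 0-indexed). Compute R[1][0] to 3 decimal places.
-0.334

End-effector x-axis (col 0 of R) = (-0.6732,-0.3340,0.6597)
R[1][0] = -0.3340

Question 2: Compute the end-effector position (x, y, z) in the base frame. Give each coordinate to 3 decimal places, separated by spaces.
-0.559 -7.727 5.463

after link 1: o_1 = (-1.0000, 1.7321, 2.0000)
after link 2: o_2 = (-2.5374, -1.6051, 4.1213)
after link 3: o_3 = (-2.8429, -6.2722, 2.3536)
after link 4: o_4 = (-0.5593, -7.7275, 5.4628)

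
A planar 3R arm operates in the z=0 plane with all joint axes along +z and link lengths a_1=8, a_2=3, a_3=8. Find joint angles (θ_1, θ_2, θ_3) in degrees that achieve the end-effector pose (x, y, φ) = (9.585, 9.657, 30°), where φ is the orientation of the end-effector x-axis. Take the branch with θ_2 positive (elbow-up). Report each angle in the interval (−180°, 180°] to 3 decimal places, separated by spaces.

45.001 134.998 -149.998

wrist centre = target − a_3·(cos φ, sin φ) = (2.6568, 5.6570)
cos θ_2 = (39.0602−8²−3²)/(2·8·3) = -0.7071; θ_2 = 134.9977° (elbow-up)
β = atan2(5.6570,2.6568) = 64.8430°; ψ = atan2(2.1214,5.8788) = 19.8424°
θ_1 = β − ψ = 45.0006°
θ_3 = φ − θ_1 − θ_2 = -149.9983° (wrapped to (-180°,180°])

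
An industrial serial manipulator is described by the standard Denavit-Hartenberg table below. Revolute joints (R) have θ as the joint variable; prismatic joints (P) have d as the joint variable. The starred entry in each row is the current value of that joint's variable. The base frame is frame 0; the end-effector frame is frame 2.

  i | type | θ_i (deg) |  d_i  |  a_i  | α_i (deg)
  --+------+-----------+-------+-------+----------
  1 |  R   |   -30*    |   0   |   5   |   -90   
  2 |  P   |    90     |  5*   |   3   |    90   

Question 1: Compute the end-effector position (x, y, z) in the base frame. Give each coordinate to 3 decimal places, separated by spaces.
6.830 1.830 -3.000

after link 1: o_1 = (4.3301, -2.5000, 0.0000)
after link 2: o_2 = (6.8301, 1.8301, -3.0000)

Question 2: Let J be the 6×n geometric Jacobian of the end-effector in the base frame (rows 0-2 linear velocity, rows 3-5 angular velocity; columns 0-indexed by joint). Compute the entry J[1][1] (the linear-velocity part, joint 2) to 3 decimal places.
prismatic axis z_1 = (0.5000,0.8660,0.0000)
J_v[:, 1] = z_1; J_ω[:, 1] = (0,0,0)
entry J[1][1] = 0.8660

0.866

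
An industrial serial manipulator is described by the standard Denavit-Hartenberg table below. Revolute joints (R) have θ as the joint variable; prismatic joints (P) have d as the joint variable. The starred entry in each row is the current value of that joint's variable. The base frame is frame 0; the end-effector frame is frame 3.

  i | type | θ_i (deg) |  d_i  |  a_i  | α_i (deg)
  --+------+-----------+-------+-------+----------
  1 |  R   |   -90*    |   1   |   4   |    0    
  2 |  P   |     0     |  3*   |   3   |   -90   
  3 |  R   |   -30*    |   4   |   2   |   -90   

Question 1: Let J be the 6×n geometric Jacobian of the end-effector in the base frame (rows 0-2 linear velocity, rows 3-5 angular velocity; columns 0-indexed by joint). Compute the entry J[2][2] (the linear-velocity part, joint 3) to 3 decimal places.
axis z_2 = (1.0000,0.0000,0.0000); lever o_n−o_2 = (4.0000,-1.7321,1.0000)
cross product → J_v[:, 2] = (0.0000,-1.0000,-1.7321)
J_ω[:, 2] = z_2
entry J[2][2] = -1.7321

-1.732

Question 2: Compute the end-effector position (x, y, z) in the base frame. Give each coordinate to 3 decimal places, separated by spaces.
4.000 -8.732 5.000

after link 1: o_1 = (0.0000, -4.0000, 1.0000)
after link 2: o_2 = (0.0000, -7.0000, 4.0000)
after link 3: o_3 = (4.0000, -8.7321, 5.0000)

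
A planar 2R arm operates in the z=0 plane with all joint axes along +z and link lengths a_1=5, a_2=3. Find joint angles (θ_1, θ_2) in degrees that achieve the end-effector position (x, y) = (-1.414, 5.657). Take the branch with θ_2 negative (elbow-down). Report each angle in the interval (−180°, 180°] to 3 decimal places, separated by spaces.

134.997 -89.998

cos θ_2 = (34.0010−5²−3²)/(2·5·3) = 0.0000; θ_2 = -89.9980° (elbow-down)
β = atan2(5.6570,-1.4140) = 104.0339°; ψ = atan2(-3.0000,5.0001) = -30.9632°
θ_1 = β − ψ = 134.9971°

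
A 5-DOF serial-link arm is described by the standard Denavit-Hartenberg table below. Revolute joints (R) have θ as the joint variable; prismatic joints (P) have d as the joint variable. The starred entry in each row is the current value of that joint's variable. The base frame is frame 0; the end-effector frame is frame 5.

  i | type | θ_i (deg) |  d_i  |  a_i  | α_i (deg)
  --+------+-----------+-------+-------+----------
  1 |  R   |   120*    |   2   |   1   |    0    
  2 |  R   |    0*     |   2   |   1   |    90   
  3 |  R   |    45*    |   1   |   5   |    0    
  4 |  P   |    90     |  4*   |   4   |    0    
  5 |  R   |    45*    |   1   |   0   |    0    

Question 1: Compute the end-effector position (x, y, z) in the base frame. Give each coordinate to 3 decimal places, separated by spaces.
3.843 5.344 10.364

after link 1: o_1 = (-0.5000, 0.8660, 2.0000)
after link 2: o_2 = (-1.0000, 1.7321, 4.0000)
after link 3: o_3 = (-1.9017, 5.2939, 7.5355)
after link 4: o_4 = (2.9766, 4.8444, 10.3640)
after link 5: o_5 = (3.8426, 5.3444, 10.3640)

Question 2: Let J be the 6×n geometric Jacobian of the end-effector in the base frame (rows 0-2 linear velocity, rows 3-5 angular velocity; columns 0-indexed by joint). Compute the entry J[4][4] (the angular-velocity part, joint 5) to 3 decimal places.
0.500

axis z_4 = (0.8660,0.5000,0.0000); lever o_n−o_4 = (0.8660,0.5000,0.0000)
cross product → J_v[:, 4] = (-0.0000,0.0000,0.0000)
J_ω[:, 4] = z_4
entry J[4][4] = 0.5000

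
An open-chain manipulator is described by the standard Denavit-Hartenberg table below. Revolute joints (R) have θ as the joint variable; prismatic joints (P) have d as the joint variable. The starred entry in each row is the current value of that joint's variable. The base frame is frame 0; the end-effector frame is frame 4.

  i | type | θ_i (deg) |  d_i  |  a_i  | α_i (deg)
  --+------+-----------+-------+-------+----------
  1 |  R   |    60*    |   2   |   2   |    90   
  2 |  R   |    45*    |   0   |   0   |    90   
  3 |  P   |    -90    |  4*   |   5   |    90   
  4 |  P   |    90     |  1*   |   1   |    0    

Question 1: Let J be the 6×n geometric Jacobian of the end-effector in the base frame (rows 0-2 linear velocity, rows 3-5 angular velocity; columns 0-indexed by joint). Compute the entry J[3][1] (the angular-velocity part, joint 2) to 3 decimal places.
0.866

axis z_1 = (0.8660,-0.5000,0.0000); lever o_n−o_1 = (-2.9159,4.9495,-4.2426)
cross product → J_v[:, 1] = (2.1213,3.6742,2.8284)
J_ω[:, 1] = z_1
entry J[3][1] = 0.8660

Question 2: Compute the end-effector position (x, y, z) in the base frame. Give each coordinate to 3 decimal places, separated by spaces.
after link 1: o_1 = (1.0000, 1.7321, 2.0000)
after link 2: o_2 = (1.0000, 1.7321, 2.0000)
after link 3: o_3 = (-1.9159, 6.6815, -0.8284)
after link 4: o_4 = (-1.9159, 6.6815, -2.2426)

-1.916 6.682 -2.243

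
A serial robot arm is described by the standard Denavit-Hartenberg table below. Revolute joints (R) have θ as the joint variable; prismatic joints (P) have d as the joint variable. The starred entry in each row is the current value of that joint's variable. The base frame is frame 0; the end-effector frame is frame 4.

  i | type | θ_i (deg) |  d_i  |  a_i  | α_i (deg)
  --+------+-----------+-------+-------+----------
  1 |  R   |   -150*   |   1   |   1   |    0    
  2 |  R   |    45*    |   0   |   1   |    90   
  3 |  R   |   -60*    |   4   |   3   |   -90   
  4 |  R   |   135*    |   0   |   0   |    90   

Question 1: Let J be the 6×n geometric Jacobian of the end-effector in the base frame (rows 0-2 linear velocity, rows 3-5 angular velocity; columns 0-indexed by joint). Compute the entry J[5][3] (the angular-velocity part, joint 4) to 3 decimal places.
0.500

axis z_3 = (-0.2241,-0.8365,0.5000); lever o_n−o_3 = (0.0000,0.0000,0.0000)
cross product → J_v[:, 3] = (-0.0000,0.0000,0.0000)
J_ω[:, 3] = z_3
entry J[5][3] = 0.5000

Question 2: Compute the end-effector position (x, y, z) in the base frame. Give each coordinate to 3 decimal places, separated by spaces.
after link 1: o_1 = (-0.8660, -0.5000, 1.0000)
after link 2: o_2 = (-1.1248, -1.4659, 1.0000)
after link 3: o_3 = (-5.3768, -1.8795, -1.5981)
after link 4: o_4 = (-5.3768, -1.8795, -1.5981)

-5.377 -1.880 -1.598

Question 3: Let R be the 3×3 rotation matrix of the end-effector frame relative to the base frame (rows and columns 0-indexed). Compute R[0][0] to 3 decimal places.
End-effector x-axis (col 0 of R) = (0.7745,0.1585,0.6124)
R[0][0] = 0.7745

0.775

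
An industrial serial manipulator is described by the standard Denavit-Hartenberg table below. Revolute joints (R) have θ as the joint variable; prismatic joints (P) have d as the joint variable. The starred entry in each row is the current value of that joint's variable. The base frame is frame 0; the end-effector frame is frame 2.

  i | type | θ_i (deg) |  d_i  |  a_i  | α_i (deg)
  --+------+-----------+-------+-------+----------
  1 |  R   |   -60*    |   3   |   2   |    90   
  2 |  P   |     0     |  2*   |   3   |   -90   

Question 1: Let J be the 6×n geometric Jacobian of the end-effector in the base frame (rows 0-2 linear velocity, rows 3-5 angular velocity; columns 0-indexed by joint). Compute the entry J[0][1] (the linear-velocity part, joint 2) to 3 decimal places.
prismatic axis z_1 = (-0.8660,-0.5000,0.0000)
J_v[:, 1] = z_1; J_ω[:, 1] = (0,0,0)
entry J[0][1] = -0.8660

-0.866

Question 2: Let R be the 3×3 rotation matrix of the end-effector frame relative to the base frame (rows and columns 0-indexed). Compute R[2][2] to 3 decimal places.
End-effector z-axis (col 2 of R) = (0.0000,0.0000,1.0000)
R[2][2] = 1.0000

1.000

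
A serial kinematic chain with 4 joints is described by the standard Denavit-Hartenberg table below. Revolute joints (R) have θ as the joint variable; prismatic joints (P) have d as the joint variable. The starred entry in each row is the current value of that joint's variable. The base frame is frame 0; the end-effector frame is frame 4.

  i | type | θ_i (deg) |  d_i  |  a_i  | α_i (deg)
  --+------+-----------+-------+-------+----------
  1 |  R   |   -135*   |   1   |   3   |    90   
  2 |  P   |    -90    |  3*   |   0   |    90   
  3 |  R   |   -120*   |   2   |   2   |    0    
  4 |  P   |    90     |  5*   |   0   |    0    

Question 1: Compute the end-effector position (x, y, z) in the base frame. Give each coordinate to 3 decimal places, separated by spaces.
1.932 3.725 2.000

after link 1: o_1 = (-2.1213, -2.1213, 1.0000)
after link 2: o_2 = (-4.2426, -0.0000, 1.0000)
after link 3: o_3 = (-1.6037, 0.1895, 2.0000)
after link 4: o_4 = (1.9319, 3.7250, 2.0000)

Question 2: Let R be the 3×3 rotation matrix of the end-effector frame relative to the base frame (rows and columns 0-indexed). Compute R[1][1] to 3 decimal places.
0.612

End-effector y-axis (col 1 of R) = (-0.6124,0.6124,-0.5000)
R[1][1] = 0.6124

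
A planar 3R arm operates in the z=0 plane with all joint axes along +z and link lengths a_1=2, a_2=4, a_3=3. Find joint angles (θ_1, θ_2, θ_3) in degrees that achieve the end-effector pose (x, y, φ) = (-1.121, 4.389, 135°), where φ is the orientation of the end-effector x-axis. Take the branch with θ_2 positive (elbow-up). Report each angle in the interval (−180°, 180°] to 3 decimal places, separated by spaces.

wrist centre = target − a_3·(cos φ, sin φ) = (1.0003, 2.2677)
cos θ_2 = (6.1430−2²−4²)/(2·2·4) = -0.8661; θ_2 = 150.0042° (elbow-up)
β = atan2(2.2677,1.0003) = 66.1967°; ψ = atan2(1.9997,-1.4642) = 126.2122°
θ_1 = β − ψ = -60.0154°
θ_3 = φ − θ_1 − θ_2 = 45.0113° (wrapped to (-180°,180°])

-60.015 150.004 45.011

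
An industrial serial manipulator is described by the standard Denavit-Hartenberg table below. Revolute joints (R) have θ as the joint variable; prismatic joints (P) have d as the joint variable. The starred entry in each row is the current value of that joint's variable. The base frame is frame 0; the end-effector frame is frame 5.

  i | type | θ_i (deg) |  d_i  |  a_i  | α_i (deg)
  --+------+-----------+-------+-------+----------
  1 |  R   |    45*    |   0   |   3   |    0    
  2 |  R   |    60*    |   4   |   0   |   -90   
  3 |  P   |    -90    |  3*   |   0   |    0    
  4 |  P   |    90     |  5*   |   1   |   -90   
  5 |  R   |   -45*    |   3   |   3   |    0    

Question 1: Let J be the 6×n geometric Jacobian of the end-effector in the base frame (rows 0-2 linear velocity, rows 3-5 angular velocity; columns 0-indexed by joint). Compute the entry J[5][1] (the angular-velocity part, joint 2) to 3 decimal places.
axis z_1 = (0.0000,0.0000,1.0000); lever o_n−o_1 = (-10.5843,0.3954,1.0000)
cross product → J_v[:, 1] = (-0.3954,-10.5843,0.0000)
J_ω[:, 1] = z_1
entry J[5][1] = 1.0000

1.000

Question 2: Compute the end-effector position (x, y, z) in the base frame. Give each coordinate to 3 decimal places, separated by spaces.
-8.463 2.517 1.000

after link 1: o_1 = (2.1213, 2.1213, 0.0000)
after link 2: o_2 = (2.1213, 2.1213, 4.0000)
after link 3: o_3 = (-0.7765, 1.3449, 4.0000)
after link 4: o_4 = (-5.8649, 1.0167, 4.0000)
after link 5: o_5 = (-8.4630, 2.5167, 1.0000)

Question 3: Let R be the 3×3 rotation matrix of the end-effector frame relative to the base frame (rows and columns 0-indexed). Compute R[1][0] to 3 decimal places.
End-effector x-axis (col 0 of R) = (-0.8660,0.5000,0.0000)
R[1][0] = 0.5000

0.500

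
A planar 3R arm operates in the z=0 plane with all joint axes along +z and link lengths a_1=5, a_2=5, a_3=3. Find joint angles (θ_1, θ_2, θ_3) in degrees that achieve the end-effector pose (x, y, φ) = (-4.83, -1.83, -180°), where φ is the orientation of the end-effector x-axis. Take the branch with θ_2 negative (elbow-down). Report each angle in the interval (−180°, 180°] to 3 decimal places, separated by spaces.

wrist centre = target − a_3·(cos φ, sin φ) = (-1.8300, -1.8300)
cos θ_2 = (6.6978−5²−5²)/(2·5·5) = -0.8660; θ_2 = -150.0021° (elbow-down)
β = atan2(-1.8300,-1.8300) = -135.0000°; ψ = atan2(-2.4998,0.6698) = -75.0011°
θ_1 = β − ψ = -59.9989°
θ_3 = φ − θ_1 − θ_2 = 30.0011° (wrapped to (-180°,180°])

-59.999 -150.002 30.001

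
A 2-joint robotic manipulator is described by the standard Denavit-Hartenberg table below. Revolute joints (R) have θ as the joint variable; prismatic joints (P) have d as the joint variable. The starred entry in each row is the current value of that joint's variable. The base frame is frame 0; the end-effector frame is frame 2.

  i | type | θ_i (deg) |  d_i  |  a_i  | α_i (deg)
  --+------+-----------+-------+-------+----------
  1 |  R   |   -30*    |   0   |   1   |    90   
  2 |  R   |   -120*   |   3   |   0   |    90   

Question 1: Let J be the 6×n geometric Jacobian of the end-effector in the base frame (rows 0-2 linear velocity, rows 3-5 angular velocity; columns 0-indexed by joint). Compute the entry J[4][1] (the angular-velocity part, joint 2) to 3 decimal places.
-0.866

axis z_1 = (-0.5000,-0.8660,0.0000); lever o_n−o_1 = (-1.5000,-2.5981,0.0000)
cross product → J_v[:, 1] = (0.0000,0.0000,0.0000)
J_ω[:, 1] = z_1
entry J[4][1] = -0.8660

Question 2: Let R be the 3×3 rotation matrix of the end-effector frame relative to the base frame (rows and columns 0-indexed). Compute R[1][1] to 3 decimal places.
-0.866

End-effector y-axis (col 1 of R) = (-0.5000,-0.8660,0.0000)
R[1][1] = -0.8660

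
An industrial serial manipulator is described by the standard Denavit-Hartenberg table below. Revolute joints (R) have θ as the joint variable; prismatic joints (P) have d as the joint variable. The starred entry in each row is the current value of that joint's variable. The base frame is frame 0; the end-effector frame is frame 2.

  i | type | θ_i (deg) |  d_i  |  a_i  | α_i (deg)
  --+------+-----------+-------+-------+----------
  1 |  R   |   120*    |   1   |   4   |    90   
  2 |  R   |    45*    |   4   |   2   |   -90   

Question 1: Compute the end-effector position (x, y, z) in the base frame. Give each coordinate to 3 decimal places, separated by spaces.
0.757 6.689 2.414

after link 1: o_1 = (-2.0000, 3.4641, 1.0000)
after link 2: o_2 = (0.7570, 6.6888, 2.4142)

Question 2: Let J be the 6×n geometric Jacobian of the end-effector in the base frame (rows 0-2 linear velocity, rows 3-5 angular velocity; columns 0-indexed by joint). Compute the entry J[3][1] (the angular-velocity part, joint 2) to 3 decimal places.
axis z_1 = (0.8660,0.5000,0.0000); lever o_n−o_1 = (2.7570,3.2247,1.4142)
cross product → J_v[:, 1] = (0.7071,-1.2247,1.4142)
J_ω[:, 1] = z_1
entry J[3][1] = 0.8660

0.866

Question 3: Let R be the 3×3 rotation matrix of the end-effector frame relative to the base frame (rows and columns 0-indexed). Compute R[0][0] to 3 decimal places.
-0.354

End-effector x-axis (col 0 of R) = (-0.3536,0.6124,0.7071)
R[0][0] = -0.3536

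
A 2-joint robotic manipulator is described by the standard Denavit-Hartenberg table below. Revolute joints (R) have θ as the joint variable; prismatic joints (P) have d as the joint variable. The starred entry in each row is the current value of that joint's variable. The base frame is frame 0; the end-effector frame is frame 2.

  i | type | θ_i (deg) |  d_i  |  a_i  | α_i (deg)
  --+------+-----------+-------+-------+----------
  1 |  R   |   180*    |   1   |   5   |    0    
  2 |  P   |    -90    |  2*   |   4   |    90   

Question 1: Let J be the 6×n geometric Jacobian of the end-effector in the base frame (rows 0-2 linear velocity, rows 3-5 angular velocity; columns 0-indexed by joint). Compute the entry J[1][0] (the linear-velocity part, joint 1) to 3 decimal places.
-5.000

axis z_0 = ẑ; lever o_n−o_0 = (-5.0000,4.0000,3.0000)
cross product → J_v[:, 0] = (-4.0000,-5.0000,0.0000)
J_ω[:, 0] = z_0
entry J[1][0] = -5.0000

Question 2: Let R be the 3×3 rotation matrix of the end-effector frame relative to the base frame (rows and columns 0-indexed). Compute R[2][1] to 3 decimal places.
End-effector y-axis (col 1 of R) = (-0.0000,0.0000,1.0000)
R[2][1] = 1.0000

1.000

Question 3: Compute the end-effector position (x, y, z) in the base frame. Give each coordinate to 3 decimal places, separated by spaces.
-5.000 4.000 3.000

after link 1: o_1 = (-5.0000, 0.0000, 1.0000)
after link 2: o_2 = (-5.0000, 4.0000, 3.0000)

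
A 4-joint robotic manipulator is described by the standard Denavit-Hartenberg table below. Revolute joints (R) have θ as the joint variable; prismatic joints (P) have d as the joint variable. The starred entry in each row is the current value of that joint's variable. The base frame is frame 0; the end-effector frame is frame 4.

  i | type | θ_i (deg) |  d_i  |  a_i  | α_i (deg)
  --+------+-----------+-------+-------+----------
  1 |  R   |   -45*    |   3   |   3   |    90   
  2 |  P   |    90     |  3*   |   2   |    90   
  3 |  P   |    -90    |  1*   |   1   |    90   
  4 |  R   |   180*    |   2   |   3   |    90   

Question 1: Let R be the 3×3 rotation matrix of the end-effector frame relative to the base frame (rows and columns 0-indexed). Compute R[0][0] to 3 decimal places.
-0.707

End-effector x-axis (col 0 of R) = (-0.7071,-0.7071,0.0000)
R[0][0] = -0.7071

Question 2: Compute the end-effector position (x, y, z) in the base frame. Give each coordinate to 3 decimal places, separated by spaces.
after link 1: o_1 = (2.1213, -2.1213, 3.0000)
after link 2: o_2 = (0.0000, -4.2426, 5.0000)
after link 3: o_3 = (1.4142, -4.2426, 5.0000)
after link 4: o_4 = (-0.7071, -6.3640, 3.0000)

-0.707 -6.364 3.000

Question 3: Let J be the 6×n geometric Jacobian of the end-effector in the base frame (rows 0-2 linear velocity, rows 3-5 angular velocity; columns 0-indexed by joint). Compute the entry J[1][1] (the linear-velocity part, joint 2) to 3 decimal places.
-0.707

prismatic axis z_1 = (-0.7071,-0.7071,0.0000)
J_v[:, 1] = z_1; J_ω[:, 1] = (0,0,0)
entry J[1][1] = -0.7071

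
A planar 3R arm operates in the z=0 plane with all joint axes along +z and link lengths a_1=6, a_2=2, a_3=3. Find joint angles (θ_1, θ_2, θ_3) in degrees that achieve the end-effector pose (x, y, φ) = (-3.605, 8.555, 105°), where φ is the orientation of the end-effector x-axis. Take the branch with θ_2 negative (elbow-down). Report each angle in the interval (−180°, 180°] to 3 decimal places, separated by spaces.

134.998 -89.988 59.990

wrist centre = target − a_3·(cos φ, sin φ) = (-2.8285, 5.6572)
cos θ_2 = (40.0048−6²−2²)/(2·6·2) = 0.0002; θ_2 = -89.9885° (elbow-down)
β = atan2(5.6572,-2.8285) = 116.5645°; ψ = atan2(-2.0000,6.0004) = -18.4338°
θ_1 = β − ψ = 134.9983°
θ_3 = φ − θ_1 − θ_2 = 59.9902° (wrapped to (-180°,180°])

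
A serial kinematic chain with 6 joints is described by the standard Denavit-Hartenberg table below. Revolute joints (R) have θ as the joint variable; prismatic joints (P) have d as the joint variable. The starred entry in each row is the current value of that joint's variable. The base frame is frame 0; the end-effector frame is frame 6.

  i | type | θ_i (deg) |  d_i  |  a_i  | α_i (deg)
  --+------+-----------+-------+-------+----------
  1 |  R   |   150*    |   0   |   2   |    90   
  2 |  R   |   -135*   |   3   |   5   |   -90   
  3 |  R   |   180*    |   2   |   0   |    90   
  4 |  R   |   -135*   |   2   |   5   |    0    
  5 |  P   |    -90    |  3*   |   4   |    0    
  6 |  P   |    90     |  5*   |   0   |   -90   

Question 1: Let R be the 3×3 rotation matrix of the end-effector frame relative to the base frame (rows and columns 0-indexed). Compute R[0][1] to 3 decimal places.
End-effector y-axis (col 1 of R) = (0.5000,0.8660,0.0000)
R[0][1] = 0.5000

0.500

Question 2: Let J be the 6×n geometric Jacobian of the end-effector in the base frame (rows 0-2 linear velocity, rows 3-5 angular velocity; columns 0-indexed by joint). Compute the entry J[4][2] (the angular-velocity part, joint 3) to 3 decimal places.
axis z_2 = (-0.6124,0.3536,-0.7071); lever o_n−o_2 = (-1.8946,-10.4531,-5.4142)
cross product → J_v[:, 2] = (-9.3057,-1.9758,7.0711)
J_ω[:, 2] = z_2
entry J[4][2] = 0.3536

0.354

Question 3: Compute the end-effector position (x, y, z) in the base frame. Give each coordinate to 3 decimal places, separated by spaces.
after link 1: o_1 = (-1.7321, 1.0000, 0.0000)
after link 2: o_2 = (2.8298, 1.8303, -3.5355)
after link 3: o_3 = (1.6051, 2.5374, -4.9497)
after link 4: o_4 = (4.9352, -1.6946, -4.9497)
after link 5: o_5 = (3.4352, -4.2927, -8.9497)
after link 6: o_6 = (0.9352, -8.6228, -8.9497)

0.935 -8.623 -8.950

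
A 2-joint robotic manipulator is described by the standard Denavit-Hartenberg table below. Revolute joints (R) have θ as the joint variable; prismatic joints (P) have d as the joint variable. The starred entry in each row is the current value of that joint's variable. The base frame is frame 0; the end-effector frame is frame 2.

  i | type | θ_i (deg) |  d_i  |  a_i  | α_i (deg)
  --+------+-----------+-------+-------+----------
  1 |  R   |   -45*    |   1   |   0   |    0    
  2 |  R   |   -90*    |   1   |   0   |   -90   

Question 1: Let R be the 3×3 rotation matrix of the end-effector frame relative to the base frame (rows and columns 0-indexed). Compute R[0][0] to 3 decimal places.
-0.707

End-effector x-axis (col 0 of R) = (-0.7071,-0.7071,0.0000)
R[0][0] = -0.7071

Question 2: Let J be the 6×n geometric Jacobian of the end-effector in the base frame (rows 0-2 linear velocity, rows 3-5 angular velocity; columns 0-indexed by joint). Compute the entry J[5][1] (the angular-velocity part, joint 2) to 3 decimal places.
axis z_1 = (0.0000,0.0000,1.0000); lever o_n−o_1 = (0.0000,0.0000,1.0000)
cross product → J_v[:, 1] = (0.0000,0.0000,0.0000)
J_ω[:, 1] = z_1
entry J[5][1] = 1.0000

1.000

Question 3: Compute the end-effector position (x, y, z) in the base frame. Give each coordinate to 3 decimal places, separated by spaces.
after link 1: o_1 = (0.0000, 0.0000, 1.0000)
after link 2: o_2 = (0.0000, 0.0000, 2.0000)

0.000 0.000 2.000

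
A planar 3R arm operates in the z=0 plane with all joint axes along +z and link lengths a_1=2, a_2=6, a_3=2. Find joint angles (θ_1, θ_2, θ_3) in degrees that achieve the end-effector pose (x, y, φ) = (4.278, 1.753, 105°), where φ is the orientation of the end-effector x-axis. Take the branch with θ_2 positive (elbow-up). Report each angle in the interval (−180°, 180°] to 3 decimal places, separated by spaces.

-119.994 134.998 89.996

wrist centre = target − a_3·(cos φ, sin φ) = (4.7956, -0.1789)
cos θ_2 = (23.0301−2²−6²)/(2·2·6) = -0.7071; θ_2 = 134.9977° (elbow-up)
β = atan2(-0.1789,4.7956) = -2.1358°; ψ = atan2(4.2428,-2.2425) = 117.8579°
θ_1 = β − ψ = -119.9938°
θ_3 = φ − θ_1 − θ_2 = 89.9961° (wrapped to (-180°,180°])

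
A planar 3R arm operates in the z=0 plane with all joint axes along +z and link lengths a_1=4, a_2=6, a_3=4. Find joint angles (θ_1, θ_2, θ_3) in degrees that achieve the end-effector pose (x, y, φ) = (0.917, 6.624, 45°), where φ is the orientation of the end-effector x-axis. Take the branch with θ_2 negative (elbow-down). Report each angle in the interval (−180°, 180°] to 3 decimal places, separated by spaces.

wrist centre = target − a_3·(cos φ, sin φ) = (-1.9114, 3.7956)
cos θ_2 = (18.0599−4²−6²)/(2·4·6) = -0.7071; θ_2 = -134.9982° (elbow-down)
β = atan2(3.7956,-1.9114) = 116.7295°; ψ = atan2(-4.2428,-0.2425) = -93.2714°
θ_1 = β − ψ = 210.0009°
θ_3 = φ − θ_1 − θ_2 = -30.0027° (wrapped to (-180°,180°])

-149.999 -134.998 -30.003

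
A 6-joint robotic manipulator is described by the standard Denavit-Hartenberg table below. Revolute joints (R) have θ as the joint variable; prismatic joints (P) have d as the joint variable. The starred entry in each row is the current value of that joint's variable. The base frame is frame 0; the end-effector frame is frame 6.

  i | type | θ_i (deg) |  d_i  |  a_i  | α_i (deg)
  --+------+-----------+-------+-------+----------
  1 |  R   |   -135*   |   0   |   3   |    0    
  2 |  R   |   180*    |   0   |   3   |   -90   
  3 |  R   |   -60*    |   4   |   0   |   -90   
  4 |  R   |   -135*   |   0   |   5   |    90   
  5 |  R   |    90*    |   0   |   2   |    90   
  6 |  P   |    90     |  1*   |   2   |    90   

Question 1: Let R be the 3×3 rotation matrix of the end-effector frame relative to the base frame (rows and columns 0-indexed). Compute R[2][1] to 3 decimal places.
End-effector y-axis (col 1 of R) = (-0.7500,0.2500,-0.6124)
R[2][1] = -0.6124

-0.612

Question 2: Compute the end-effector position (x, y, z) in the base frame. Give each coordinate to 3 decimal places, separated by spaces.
after link 1: o_1 = (-2.1213, -2.1213, 0.0000)
after link 2: o_2 = (0.0000, -0.0000, 0.0000)
after link 3: o_3 = (-2.8284, 2.8284, 0.0000)
after link 4: o_4 = (-6.5784, 4.0784, -3.0619)
after link 5: o_5 = (-5.3537, 5.3032, -4.0619)
after link 6: o_6 = (-5.6037, 4.0532, -5.8990)

-5.604 4.053 -5.899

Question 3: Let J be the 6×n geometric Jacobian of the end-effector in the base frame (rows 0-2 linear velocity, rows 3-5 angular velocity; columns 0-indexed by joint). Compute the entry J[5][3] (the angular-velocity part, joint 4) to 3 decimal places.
axis z_3 = (0.6124,0.6124,-0.5000); lever o_n−o_3 = (-2.7753,1.2247,-5.8990)
cross product → J_v[:, 3] = (-3.0000,5.0000,2.4495)
J_ω[:, 3] = z_3
entry J[5][3] = -0.5000

-0.500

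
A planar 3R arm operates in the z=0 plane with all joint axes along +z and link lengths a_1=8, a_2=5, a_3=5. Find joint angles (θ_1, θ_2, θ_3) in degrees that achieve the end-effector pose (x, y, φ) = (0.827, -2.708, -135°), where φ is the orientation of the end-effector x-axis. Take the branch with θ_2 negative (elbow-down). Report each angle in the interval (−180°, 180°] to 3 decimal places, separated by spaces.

45.003 -150.002 -30.001

wrist centre = target − a_3·(cos φ, sin φ) = (4.3625, 0.8275)
cos θ_2 = (19.7165−8²−5²)/(2·8·5) = -0.8660; θ_2 = -150.0021° (elbow-down)
β = atan2(0.8275,4.3625) = 10.7409°; ψ = atan2(-2.4998,3.6698) = -34.2626°
θ_1 = β − ψ = 45.0034°
θ_3 = φ − θ_1 − θ_2 = -30.0014° (wrapped to (-180°,180°])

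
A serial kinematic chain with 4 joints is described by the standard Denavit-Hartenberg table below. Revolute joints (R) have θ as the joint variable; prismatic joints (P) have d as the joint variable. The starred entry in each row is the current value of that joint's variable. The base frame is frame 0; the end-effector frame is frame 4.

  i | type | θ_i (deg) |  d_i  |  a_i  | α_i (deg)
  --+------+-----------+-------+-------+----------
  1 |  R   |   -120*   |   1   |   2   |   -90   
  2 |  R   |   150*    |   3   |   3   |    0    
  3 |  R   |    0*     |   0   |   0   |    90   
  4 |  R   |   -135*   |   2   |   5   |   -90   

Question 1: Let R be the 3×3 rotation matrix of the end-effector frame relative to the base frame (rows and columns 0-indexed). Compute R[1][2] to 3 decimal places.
0.884

End-effector z-axis (col 2 of R) = (-0.3062,0.8839,-0.3536)
R[1][2] = 0.8839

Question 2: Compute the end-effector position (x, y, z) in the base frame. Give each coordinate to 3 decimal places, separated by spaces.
after link 1: o_1 = (-1.0000, -1.7321, 1.0000)
after link 2: o_2 = (2.8971, -0.9821, -0.5000)
after link 3: o_3 = (2.8971, -0.9821, -0.5000)
after link 4: o_4 = (-2.1957, -2.7320, -0.4643)

-2.196 -2.732 -0.464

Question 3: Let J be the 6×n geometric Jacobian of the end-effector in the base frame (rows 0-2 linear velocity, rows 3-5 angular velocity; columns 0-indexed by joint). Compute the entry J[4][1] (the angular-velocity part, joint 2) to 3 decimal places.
axis z_1 = (0.8660,-0.5000,0.0000); lever o_n−o_1 = (-1.1957,-0.9999,-1.4643)
cross product → J_v[:, 1] = (0.7321,1.2681,-1.4638)
J_ω[:, 1] = z_1
entry J[4][1] = -0.5000

-0.500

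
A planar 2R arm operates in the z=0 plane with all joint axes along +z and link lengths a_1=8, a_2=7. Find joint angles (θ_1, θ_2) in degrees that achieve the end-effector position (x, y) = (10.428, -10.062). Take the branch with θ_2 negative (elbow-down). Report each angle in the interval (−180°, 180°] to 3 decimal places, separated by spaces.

-29.996 -30.008

cos θ_2 = (209.9870−8²−7²)/(2·8·7) = 0.8660; θ_2 = -30.0080° (elbow-down)
β = atan2(-10.0620,10.4280) = -43.9767°; ψ = atan2(-3.5008,14.0617) = -13.9803°
θ_1 = β − ψ = -29.9963°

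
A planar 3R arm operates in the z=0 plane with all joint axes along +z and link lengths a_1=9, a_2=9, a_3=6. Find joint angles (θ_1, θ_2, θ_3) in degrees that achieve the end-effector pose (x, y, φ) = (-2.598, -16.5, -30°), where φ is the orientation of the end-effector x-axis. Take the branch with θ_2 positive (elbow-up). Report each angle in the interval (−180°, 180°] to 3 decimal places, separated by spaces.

wrist centre = target − a_3·(cos φ, sin φ) = (-7.7942, -13.5000)
cos θ_2 = (242.9988−9²−9²)/(2·9·9) = 0.5000; θ_2 = 60.0005° (elbow-up)
β = atan2(-13.5000,-7.7942) = -119.9998°; ψ = atan2(7.7943,13.4999) = 30.0002°
θ_1 = β − ψ = -150.0000°
θ_3 = φ − θ_1 − θ_2 = 59.9995° (wrapped to (-180°,180°])

-150.000 60.000 60.000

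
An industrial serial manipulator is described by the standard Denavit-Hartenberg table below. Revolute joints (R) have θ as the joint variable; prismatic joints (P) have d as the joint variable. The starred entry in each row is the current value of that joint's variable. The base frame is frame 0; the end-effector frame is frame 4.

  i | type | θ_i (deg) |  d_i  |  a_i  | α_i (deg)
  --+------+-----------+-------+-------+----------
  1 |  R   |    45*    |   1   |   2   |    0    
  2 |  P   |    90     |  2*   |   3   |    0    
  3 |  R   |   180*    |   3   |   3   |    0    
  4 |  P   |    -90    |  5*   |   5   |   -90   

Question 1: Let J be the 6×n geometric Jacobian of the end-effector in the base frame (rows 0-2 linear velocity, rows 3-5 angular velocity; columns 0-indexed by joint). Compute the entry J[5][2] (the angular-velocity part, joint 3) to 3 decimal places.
1.000

axis z_2 = (0.0000,0.0000,1.0000); lever o_n−o_2 = (-1.4142,-5.6569,8.0000)
cross product → J_v[:, 2] = (5.6569,-1.4142,0.0000)
J_ω[:, 2] = z_2
entry J[5][2] = 1.0000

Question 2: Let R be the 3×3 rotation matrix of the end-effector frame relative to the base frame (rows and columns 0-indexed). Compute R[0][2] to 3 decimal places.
0.707

End-effector z-axis (col 2 of R) = (0.7071,-0.7071,0.0000)
R[0][2] = 0.7071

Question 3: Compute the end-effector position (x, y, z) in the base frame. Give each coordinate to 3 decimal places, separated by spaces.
after link 1: o_1 = (1.4142, 1.4142, 1.0000)
after link 2: o_2 = (-0.7071, 3.5355, 3.0000)
after link 3: o_3 = (1.4142, 1.4142, 6.0000)
after link 4: o_4 = (-2.1213, -2.1213, 11.0000)

-2.121 -2.121 11.000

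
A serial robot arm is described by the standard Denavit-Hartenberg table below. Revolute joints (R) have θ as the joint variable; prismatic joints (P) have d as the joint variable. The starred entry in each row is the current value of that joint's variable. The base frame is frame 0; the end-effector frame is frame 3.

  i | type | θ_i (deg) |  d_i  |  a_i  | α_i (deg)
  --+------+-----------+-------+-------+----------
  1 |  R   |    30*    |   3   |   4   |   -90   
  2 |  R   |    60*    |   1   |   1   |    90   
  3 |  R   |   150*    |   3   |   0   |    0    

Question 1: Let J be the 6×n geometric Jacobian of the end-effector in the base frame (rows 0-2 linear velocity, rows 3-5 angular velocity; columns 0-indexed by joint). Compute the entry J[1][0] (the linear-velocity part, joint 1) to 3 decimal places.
axis z_0 = ẑ; lever o_n−o_0 = (5.6471,4.4151,3.6340)
cross product → J_v[:, 0] = (-4.4151,5.6471,0.0000)
J_ω[:, 0] = z_0
entry J[1][0] = 5.6471

5.647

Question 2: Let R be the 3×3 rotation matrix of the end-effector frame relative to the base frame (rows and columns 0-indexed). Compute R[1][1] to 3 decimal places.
-0.875

End-effector y-axis (col 1 of R) = (0.2165,-0.8750,0.4330)
R[1][1] = -0.8750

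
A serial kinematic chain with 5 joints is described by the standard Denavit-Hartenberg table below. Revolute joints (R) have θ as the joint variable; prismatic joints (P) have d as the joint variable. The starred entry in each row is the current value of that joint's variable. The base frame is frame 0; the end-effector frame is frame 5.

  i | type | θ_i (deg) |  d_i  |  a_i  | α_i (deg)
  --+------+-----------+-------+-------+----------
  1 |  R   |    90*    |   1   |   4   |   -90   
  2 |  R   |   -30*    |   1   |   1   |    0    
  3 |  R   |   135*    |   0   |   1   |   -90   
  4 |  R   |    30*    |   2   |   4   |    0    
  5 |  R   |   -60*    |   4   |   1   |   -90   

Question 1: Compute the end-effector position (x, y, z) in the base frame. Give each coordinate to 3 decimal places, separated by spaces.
after link 1: o_1 = (0.0000, 4.0000, 1.0000)
after link 2: o_2 = (-1.0000, 4.8660, 1.5000)
after link 3: o_3 = (-1.0000, 4.6072, 0.5341)
after link 4: o_4 = (1.0000, 1.7788, -2.2944)
after link 5: o_5 = (0.5000, -2.3091, -2.0956)

0.500 -2.309 -2.096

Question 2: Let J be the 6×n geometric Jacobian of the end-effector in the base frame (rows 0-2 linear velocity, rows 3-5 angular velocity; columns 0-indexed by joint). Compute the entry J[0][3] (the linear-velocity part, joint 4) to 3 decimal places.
4.330

axis z_3 = (-0.0000,-0.9659,0.2588); lever o_n−o_3 = (1.5000,-6.9163,-2.6297)
cross product → J_v[:, 3] = (4.3301,0.3882,1.4489)
J_ω[:, 3] = z_3
entry J[0][3] = 4.3301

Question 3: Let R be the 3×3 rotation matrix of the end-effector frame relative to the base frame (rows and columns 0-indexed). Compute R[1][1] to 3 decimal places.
0.966

End-effector y-axis (col 1 of R) = (0.0000,0.9659,-0.2588)
R[1][1] = 0.9659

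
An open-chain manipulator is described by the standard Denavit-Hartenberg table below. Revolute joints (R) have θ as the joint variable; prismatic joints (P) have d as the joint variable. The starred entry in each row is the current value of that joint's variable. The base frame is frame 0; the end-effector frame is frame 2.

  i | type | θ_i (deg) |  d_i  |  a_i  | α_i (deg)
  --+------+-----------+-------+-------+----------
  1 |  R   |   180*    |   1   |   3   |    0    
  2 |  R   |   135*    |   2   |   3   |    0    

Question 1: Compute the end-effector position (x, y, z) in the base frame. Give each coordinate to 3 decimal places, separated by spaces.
-0.879 -2.121 3.000

after link 1: o_1 = (-3.0000, 0.0000, 1.0000)
after link 2: o_2 = (-0.8787, -2.1213, 3.0000)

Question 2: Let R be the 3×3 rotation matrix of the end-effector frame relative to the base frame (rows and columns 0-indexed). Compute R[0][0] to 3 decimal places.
End-effector x-axis (col 0 of R) = (0.7071,-0.7071,0.0000)
R[0][0] = 0.7071

0.707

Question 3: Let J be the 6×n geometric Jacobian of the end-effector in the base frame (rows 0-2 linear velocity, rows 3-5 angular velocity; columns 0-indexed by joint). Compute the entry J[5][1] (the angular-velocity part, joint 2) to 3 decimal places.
1.000

axis z_1 = (0.0000,0.0000,1.0000); lever o_n−o_1 = (2.1213,-2.1213,2.0000)
cross product → J_v[:, 1] = (2.1213,2.1213,-0.0000)
J_ω[:, 1] = z_1
entry J[5][1] = 1.0000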